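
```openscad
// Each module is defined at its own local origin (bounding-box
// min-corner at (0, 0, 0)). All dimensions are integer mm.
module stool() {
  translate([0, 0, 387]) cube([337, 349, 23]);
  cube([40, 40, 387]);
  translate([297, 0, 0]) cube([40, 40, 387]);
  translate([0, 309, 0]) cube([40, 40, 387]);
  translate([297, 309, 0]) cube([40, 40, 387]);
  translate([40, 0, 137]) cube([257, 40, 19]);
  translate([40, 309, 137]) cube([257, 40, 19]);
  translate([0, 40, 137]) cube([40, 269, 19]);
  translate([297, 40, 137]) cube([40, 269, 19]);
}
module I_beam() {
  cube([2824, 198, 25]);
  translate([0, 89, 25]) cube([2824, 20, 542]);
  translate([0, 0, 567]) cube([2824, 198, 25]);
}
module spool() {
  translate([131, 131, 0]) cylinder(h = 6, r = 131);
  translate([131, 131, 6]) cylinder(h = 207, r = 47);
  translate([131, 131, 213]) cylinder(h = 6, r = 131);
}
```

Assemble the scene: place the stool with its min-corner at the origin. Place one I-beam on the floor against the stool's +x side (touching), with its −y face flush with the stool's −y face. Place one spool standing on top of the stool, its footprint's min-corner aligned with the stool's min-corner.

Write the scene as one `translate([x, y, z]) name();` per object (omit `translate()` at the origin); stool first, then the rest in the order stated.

stool();
translate([337, 0, 0]) I_beam();
translate([0, 0, 410]) spool();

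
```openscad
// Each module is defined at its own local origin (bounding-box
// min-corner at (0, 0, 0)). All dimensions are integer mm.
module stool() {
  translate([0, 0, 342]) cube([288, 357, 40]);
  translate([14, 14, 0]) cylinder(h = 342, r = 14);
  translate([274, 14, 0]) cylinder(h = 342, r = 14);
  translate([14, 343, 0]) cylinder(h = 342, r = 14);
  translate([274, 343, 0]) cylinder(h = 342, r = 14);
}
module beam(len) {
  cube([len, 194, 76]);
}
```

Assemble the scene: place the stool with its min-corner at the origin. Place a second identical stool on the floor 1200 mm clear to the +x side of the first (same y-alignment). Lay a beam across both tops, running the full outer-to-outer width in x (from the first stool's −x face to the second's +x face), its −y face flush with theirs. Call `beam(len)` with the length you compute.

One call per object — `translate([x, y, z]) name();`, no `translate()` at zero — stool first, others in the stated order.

stool();
translate([1488, 0, 0]) stool();
translate([0, 0, 382]) beam(1776);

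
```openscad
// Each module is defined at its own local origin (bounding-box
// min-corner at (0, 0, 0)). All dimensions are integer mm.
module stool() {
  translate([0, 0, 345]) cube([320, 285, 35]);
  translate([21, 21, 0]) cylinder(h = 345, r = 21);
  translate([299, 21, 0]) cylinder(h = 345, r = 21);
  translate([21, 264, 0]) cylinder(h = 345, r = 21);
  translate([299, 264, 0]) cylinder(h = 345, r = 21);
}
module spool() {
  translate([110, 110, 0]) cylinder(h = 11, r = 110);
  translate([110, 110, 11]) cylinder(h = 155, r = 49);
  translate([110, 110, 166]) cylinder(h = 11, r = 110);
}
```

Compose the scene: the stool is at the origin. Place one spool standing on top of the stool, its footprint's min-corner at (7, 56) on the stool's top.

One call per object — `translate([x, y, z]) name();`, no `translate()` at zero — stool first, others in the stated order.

stool();
translate([7, 56, 380]) spool();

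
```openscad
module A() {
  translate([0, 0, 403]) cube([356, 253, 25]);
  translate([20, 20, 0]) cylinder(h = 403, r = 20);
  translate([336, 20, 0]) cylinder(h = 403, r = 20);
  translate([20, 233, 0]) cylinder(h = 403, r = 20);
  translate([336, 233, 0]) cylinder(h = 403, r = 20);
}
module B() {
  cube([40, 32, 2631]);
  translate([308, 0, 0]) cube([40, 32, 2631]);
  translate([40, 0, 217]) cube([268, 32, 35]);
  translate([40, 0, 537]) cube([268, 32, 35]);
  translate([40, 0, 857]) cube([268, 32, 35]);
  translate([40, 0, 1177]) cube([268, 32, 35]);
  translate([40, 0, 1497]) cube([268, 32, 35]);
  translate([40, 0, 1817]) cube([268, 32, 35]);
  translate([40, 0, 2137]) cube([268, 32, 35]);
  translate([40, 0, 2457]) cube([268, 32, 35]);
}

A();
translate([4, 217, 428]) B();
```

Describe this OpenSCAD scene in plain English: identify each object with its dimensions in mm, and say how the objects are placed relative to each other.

A is a four-legged stool. The seat is a 356×253×25 mm slab whose top surface is at z = 428 mm; four round legs, each 40 mm in diameter, run from the floor (z = 0) to the underside of the seat, each leg's axis is inset half a diameter from the nearest pair of seat edges (so the leg's bounding box is flush with the corner).

B is a straight ladder. Two 40×32 mm vertical rails, 2631 mm tall, stand 348 mm apart (outside-to-outside) with their front faces coplanar on the −y side. 8 rungs, each 32 mm deep and 35 mm tall, span between the inner faces of the rails, front faces flush with the rails. The lowest rung's underside is at z = 217 mm and rungs are spaced 320 mm apart (underside to underside).

The ladder is on top of the stool.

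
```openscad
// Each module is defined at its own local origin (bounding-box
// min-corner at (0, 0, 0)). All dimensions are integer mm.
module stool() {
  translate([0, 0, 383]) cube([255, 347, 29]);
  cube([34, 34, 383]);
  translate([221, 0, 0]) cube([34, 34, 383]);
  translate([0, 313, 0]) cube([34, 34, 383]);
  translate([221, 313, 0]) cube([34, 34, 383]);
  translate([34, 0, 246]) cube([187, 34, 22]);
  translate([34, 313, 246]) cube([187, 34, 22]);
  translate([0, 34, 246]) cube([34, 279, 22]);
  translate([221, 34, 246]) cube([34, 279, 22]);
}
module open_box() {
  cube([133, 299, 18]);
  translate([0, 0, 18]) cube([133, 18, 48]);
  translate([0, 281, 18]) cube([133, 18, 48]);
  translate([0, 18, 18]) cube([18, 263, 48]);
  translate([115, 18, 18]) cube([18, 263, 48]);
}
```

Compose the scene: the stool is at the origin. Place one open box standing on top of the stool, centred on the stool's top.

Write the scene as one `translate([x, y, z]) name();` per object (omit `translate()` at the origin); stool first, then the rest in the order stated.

stool();
translate([61, 24, 412]) open_box();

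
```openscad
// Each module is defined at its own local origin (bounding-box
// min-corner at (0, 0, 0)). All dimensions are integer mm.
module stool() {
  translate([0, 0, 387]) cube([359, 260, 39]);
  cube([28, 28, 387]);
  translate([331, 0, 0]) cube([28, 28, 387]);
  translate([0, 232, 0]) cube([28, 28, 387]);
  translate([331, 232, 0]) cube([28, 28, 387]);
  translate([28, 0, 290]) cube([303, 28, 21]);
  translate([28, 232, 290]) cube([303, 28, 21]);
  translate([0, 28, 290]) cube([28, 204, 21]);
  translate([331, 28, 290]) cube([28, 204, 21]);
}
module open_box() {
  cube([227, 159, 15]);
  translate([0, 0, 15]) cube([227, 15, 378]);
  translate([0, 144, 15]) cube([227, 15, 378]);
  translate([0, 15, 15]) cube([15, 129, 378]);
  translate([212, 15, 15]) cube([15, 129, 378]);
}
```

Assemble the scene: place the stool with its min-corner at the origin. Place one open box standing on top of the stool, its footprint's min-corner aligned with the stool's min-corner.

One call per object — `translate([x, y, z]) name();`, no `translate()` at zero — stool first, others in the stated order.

stool();
translate([0, 0, 426]) open_box();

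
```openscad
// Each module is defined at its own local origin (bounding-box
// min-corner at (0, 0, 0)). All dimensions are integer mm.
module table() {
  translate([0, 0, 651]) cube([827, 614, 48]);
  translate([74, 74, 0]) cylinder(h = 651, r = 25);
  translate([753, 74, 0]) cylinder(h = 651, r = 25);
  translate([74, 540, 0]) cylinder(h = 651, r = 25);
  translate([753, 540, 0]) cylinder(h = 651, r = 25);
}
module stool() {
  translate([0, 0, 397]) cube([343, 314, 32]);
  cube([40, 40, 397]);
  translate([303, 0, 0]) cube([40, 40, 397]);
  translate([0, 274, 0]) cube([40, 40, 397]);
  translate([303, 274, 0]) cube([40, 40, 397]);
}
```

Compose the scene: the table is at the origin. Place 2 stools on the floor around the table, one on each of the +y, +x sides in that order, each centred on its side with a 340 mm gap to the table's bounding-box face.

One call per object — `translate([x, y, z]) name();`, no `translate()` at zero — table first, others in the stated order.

table();
translate([242, 954, 0]) stool();
translate([1167, 150, 0]) stool();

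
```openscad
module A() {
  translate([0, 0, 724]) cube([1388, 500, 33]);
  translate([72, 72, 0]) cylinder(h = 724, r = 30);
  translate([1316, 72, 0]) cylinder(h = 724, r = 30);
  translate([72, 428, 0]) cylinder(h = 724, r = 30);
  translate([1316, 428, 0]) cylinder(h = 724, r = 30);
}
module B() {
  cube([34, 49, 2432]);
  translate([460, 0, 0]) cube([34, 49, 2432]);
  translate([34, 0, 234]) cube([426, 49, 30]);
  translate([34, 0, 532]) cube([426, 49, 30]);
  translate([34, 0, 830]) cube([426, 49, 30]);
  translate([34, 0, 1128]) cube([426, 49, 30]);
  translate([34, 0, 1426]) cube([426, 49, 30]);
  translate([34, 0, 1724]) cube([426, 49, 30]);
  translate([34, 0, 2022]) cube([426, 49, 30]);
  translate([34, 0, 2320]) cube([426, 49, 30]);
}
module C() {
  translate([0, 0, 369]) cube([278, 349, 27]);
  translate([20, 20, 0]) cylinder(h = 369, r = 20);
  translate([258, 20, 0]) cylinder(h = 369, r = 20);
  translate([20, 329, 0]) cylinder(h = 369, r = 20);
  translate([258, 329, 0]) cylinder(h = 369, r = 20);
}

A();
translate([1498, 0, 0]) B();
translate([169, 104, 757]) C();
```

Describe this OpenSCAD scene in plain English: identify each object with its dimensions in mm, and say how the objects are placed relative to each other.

A is a table with a 1388×500 mm rectangular top, 33 mm thick, top surface at z = 757 mm, supported by four round legs of 60 mm diameter, each leg's bounding box inset 42 mm from the nearest pair of top edges, running from the floor.

B is a straight ladder. Two 34×49 mm vertical rails, 2432 mm tall, stand 494 mm apart (outside-to-outside) with their front faces coplanar on the −y side. 8 rungs, each 49 mm deep and 30 mm tall, span between the inner faces of the rails, front faces flush with the rails. The lowest rung's underside is at z = 234 mm and rungs are spaced 298 mm apart (underside to underside).

C is a four-legged stool. The seat is 278×349 mm, 27 mm thick, top at z = 396 mm. It stands on four round legs, each 40 mm in diameter, from z = 0 to the seat underside, each leg's axis is inset half a diameter from the nearest pair of seat edges (so the leg's bounding box is flush with the corner).

The ladder is on the floor beside the table on its +x side. The stool is on top of the table.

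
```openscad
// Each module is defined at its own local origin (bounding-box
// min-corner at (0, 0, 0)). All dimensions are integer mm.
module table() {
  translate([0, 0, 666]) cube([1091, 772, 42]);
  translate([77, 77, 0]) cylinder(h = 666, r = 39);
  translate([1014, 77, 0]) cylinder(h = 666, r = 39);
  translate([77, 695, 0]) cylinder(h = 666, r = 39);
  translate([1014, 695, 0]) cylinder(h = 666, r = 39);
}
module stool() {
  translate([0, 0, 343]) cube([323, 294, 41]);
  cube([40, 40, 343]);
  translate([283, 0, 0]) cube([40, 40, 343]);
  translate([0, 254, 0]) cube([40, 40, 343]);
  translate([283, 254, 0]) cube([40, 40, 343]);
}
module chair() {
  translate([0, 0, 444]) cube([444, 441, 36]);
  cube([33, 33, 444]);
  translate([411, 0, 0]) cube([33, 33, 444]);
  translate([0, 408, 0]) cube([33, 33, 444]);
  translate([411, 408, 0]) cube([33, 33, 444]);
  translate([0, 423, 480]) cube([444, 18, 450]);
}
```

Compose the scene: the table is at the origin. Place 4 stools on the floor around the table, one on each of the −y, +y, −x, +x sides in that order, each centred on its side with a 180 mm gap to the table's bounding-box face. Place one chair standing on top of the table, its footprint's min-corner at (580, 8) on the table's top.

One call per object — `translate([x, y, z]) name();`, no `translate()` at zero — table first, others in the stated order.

table();
translate([384, -474, 0]) stool();
translate([384, 952, 0]) stool();
translate([-503, 239, 0]) stool();
translate([1271, 239, 0]) stool();
translate([580, 8, 708]) chair();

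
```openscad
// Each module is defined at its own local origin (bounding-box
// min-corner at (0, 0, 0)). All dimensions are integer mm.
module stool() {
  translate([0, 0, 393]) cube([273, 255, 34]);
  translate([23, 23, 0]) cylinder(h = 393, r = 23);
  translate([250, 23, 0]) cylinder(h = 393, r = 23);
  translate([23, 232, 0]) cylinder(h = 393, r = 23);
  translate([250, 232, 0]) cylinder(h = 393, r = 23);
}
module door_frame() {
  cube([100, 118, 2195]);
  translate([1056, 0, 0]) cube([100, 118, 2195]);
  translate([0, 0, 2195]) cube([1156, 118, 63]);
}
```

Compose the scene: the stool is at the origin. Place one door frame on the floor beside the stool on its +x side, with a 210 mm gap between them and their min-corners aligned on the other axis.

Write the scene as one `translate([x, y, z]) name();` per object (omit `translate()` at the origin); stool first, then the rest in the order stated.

stool();
translate([483, 0, 0]) door_frame();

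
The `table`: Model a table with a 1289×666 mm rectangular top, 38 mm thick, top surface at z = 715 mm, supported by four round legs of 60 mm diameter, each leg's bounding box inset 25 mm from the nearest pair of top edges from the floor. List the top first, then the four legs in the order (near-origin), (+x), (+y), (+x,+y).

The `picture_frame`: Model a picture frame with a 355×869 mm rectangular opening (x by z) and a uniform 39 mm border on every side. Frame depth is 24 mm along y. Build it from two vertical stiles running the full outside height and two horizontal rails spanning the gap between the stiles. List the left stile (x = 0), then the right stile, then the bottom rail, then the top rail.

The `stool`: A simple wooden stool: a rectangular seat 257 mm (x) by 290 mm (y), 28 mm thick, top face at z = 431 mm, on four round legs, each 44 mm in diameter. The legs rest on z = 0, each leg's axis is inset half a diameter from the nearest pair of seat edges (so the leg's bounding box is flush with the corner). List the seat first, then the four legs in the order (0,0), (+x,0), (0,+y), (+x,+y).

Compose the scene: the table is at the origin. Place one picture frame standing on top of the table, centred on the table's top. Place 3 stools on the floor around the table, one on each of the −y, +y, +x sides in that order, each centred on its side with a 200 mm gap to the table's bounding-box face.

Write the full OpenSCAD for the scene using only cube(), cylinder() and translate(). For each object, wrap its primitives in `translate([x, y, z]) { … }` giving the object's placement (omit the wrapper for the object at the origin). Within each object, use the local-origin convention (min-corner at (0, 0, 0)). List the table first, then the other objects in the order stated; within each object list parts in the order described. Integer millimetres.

translate([0, 0, 677]) cube([1289, 666, 38]);
translate([55, 55, 0]) cylinder(h = 677, r = 30);
translate([1234, 55, 0]) cylinder(h = 677, r = 30);
translate([55, 611, 0]) cylinder(h = 677, r = 30);
translate([1234, 611, 0]) cylinder(h = 677, r = 30);
translate([428, 321, 715]) {
  cube([39, 24, 947]);
  translate([394, 0, 0]) cube([39, 24, 947]);
  translate([39, 0, 0]) cube([355, 24, 39]);
  translate([39, 0, 908]) cube([355, 24, 39]);
}
translate([516, -490, 0]) {
  translate([0, 0, 403]) cube([257, 290, 28]);
  translate([22, 22, 0]) cylinder(h = 403, r = 22);
  translate([235, 22, 0]) cylinder(h = 403, r = 22);
  translate([22, 268, 0]) cylinder(h = 403, r = 22);
  translate([235, 268, 0]) cylinder(h = 403, r = 22);
}
translate([516, 866, 0]) {
  translate([0, 0, 403]) cube([257, 290, 28]);
  translate([22, 22, 0]) cylinder(h = 403, r = 22);
  translate([235, 22, 0]) cylinder(h = 403, r = 22);
  translate([22, 268, 0]) cylinder(h = 403, r = 22);
  translate([235, 268, 0]) cylinder(h = 403, r = 22);
}
translate([1489, 188, 0]) {
  translate([0, 0, 403]) cube([257, 290, 28]);
  translate([22, 22, 0]) cylinder(h = 403, r = 22);
  translate([235, 22, 0]) cylinder(h = 403, r = 22);
  translate([22, 268, 0]) cylinder(h = 403, r = 22);
  translate([235, 268, 0]) cylinder(h = 403, r = 22);
}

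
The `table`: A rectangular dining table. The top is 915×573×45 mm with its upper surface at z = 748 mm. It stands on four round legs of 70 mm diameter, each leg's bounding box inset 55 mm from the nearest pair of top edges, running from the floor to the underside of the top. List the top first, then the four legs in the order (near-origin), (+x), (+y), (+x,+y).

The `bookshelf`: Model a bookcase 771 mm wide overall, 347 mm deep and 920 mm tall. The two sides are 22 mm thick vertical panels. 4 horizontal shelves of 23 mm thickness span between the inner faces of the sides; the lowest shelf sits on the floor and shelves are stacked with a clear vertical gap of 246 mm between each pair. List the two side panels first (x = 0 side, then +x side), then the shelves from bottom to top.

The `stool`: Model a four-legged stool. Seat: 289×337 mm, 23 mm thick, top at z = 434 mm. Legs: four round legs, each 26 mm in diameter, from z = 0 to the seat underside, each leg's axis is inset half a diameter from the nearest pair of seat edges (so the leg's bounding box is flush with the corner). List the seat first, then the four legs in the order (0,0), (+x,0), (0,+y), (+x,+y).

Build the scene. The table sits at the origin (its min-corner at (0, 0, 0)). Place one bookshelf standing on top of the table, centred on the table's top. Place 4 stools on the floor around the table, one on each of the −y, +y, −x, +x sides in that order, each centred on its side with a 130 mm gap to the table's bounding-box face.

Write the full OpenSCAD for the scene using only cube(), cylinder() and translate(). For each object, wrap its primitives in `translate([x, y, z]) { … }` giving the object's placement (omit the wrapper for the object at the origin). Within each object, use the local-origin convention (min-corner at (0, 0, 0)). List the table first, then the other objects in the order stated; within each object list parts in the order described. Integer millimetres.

translate([0, 0, 703]) cube([915, 573, 45]);
translate([90, 90, 0]) cylinder(h = 703, r = 35);
translate([825, 90, 0]) cylinder(h = 703, r = 35);
translate([90, 483, 0]) cylinder(h = 703, r = 35);
translate([825, 483, 0]) cylinder(h = 703, r = 35);
translate([72, 113, 748]) {
  cube([22, 347, 920]);
  translate([749, 0, 0]) cube([22, 347, 920]);
  translate([22, 0, 0]) cube([727, 347, 23]);
  translate([22, 0, 269]) cube([727, 347, 23]);
  translate([22, 0, 538]) cube([727, 347, 23]);
  translate([22, 0, 807]) cube([727, 347, 23]);
}
translate([313, -467, 0]) {
  translate([0, 0, 411]) cube([289, 337, 23]);
  translate([13, 13, 0]) cylinder(h = 411, r = 13);
  translate([276, 13, 0]) cylinder(h = 411, r = 13);
  translate([13, 324, 0]) cylinder(h = 411, r = 13);
  translate([276, 324, 0]) cylinder(h = 411, r = 13);
}
translate([313, 703, 0]) {
  translate([0, 0, 411]) cube([289, 337, 23]);
  translate([13, 13, 0]) cylinder(h = 411, r = 13);
  translate([276, 13, 0]) cylinder(h = 411, r = 13);
  translate([13, 324, 0]) cylinder(h = 411, r = 13);
  translate([276, 324, 0]) cylinder(h = 411, r = 13);
}
translate([-419, 118, 0]) {
  translate([0, 0, 411]) cube([289, 337, 23]);
  translate([13, 13, 0]) cylinder(h = 411, r = 13);
  translate([276, 13, 0]) cylinder(h = 411, r = 13);
  translate([13, 324, 0]) cylinder(h = 411, r = 13);
  translate([276, 324, 0]) cylinder(h = 411, r = 13);
}
translate([1045, 118, 0]) {
  translate([0, 0, 411]) cube([289, 337, 23]);
  translate([13, 13, 0]) cylinder(h = 411, r = 13);
  translate([276, 13, 0]) cylinder(h = 411, r = 13);
  translate([13, 324, 0]) cylinder(h = 411, r = 13);
  translate([276, 324, 0]) cylinder(h = 411, r = 13);
}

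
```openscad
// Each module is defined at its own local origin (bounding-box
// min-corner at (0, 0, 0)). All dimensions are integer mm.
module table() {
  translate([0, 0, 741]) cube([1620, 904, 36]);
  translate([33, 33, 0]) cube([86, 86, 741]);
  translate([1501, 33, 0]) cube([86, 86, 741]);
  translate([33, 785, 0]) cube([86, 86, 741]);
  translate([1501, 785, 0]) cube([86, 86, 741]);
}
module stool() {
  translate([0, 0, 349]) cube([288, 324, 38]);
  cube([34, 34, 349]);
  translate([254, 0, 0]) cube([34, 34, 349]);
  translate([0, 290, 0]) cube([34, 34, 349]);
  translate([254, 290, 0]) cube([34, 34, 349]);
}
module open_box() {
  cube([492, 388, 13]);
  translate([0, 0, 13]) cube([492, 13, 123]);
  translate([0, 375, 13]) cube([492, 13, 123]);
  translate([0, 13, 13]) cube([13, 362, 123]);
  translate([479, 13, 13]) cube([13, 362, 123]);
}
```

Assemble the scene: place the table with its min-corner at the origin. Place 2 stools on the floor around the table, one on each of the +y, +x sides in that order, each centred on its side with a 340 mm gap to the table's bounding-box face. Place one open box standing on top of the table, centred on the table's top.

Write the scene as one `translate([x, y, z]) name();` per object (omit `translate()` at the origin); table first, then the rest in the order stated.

table();
translate([666, 1244, 0]) stool();
translate([1960, 290, 0]) stool();
translate([564, 258, 777]) open_box();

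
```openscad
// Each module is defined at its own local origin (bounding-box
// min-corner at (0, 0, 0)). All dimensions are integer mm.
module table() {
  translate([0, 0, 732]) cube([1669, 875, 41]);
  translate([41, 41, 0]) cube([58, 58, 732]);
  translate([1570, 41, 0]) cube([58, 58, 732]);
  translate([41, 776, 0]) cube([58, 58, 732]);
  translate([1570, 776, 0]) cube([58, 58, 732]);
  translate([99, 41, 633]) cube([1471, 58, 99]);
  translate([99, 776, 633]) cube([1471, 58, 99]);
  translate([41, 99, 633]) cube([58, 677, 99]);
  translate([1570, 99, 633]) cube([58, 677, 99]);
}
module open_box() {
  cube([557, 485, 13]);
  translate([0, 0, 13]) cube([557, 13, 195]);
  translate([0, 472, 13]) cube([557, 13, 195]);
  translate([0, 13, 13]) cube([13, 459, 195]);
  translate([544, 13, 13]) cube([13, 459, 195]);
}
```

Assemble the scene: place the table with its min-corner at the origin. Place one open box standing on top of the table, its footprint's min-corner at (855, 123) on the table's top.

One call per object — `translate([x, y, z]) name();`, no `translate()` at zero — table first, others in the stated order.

table();
translate([855, 123, 773]) open_box();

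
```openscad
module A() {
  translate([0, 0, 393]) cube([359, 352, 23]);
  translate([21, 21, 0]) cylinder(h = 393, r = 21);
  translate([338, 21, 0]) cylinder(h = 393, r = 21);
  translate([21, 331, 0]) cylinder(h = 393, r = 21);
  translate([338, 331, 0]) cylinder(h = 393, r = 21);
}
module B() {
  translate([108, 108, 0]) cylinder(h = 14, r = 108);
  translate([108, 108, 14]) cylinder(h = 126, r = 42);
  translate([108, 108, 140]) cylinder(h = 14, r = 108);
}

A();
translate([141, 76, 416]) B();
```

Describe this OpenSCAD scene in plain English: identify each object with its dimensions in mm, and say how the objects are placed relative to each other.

A is a simple wooden stool: a rectangular seat 359 mm (x) by 352 mm (y), 23 mm thick, top face at z = 416 mm, on four round legs, each 42 mm in diameter. The legs rest on z = 0, each leg's axis is inset half a diameter from the nearest pair of seat edges (so the leg's bounding box is flush with the corner).

B is a spool: two coaxial disc flanges of radius 108 mm and thickness 14 mm, joined by a core cylinder of radius 42 mm and height 126 mm. The lower flange rests on z = 0 and the three cylinders share a vertical axis.

The spool is on top of the stool.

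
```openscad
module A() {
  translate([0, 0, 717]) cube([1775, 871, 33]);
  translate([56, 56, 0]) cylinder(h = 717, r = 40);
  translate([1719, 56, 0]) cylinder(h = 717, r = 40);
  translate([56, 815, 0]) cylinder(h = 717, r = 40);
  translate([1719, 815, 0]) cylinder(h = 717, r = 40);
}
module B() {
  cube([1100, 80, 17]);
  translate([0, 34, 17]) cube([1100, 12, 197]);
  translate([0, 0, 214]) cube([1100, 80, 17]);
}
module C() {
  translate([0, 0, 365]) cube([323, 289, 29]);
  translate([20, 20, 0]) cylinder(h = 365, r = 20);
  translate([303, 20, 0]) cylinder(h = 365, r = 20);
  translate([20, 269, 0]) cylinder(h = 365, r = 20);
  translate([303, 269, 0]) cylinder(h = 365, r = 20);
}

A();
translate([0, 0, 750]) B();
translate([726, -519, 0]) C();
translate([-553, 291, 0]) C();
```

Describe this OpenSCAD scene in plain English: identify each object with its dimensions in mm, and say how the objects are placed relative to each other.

A is a rectangular dining table. The top is 1775×871×33 mm with its upper surface at z = 750 mm. It stands on four round legs of 80 mm diameter, each leg's bounding box inset 16 mm from the nearest pair of top edges, running from the floor to the underside of the top.

B is an I-beam lying along x, 1100 mm long. Overall section height 231 mm. Two flanges 80 mm wide (y) and 17 mm thick, one on the floor and one at the top; a web 12 mm thick runs between them, centred on the flange width.

C is a simple wooden stool: a rectangular seat 323 mm (x) by 289 mm (y), 29 mm thick, top face at z = 394 mm, on four round legs, each 40 mm in diameter. The legs rest on z = 0, each leg's axis is inset half a diameter from the nearest pair of seat edges (so the leg's bounding box is flush with the corner).

The I-beam is on top of the table. Two stools sit around the table at the −y, −x sides.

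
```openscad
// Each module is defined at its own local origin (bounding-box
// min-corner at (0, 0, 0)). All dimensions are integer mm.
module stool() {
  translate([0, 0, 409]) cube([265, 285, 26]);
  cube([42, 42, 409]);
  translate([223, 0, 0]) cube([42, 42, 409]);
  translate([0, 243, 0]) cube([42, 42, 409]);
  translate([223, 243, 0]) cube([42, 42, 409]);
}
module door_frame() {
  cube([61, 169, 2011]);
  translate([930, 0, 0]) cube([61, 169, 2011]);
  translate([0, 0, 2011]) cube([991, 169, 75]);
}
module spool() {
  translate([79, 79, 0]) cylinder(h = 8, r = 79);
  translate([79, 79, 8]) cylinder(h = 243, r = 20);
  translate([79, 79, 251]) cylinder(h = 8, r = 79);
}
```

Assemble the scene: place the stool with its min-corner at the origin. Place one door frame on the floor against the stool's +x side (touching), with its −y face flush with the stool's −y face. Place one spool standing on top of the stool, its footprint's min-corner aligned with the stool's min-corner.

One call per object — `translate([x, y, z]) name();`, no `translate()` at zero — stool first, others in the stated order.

stool();
translate([265, 0, 0]) door_frame();
translate([0, 0, 435]) spool();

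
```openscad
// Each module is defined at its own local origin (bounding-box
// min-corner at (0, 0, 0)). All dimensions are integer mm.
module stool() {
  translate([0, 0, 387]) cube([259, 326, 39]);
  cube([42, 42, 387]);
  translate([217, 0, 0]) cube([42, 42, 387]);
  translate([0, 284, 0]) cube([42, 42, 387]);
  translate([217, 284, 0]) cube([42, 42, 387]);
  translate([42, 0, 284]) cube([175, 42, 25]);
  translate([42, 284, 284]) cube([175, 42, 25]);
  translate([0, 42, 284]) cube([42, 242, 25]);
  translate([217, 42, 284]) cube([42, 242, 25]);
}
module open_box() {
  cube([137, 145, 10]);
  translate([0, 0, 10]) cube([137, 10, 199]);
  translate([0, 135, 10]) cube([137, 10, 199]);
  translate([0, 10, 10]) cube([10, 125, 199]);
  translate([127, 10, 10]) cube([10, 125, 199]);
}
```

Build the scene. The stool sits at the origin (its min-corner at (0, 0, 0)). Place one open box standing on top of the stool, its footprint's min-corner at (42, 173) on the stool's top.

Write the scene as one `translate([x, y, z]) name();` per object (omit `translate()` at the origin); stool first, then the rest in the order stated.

stool();
translate([42, 173, 426]) open_box();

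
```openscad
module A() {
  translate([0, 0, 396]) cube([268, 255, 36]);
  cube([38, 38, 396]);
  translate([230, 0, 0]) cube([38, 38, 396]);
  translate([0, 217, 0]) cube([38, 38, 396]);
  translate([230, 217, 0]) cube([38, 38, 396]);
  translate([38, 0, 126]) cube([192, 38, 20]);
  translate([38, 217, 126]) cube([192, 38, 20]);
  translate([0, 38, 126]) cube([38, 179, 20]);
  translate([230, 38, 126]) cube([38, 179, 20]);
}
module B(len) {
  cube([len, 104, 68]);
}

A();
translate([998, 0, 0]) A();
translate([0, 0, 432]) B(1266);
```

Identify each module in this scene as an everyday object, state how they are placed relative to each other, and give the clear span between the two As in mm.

A is a stool. B is a beam. A beam spans the tops of two stools. The clear span between the two stools is 730 mm.

Second stool starts at x = 998; first ends at x = 268; clear span = 998 − 268 = 730 mm.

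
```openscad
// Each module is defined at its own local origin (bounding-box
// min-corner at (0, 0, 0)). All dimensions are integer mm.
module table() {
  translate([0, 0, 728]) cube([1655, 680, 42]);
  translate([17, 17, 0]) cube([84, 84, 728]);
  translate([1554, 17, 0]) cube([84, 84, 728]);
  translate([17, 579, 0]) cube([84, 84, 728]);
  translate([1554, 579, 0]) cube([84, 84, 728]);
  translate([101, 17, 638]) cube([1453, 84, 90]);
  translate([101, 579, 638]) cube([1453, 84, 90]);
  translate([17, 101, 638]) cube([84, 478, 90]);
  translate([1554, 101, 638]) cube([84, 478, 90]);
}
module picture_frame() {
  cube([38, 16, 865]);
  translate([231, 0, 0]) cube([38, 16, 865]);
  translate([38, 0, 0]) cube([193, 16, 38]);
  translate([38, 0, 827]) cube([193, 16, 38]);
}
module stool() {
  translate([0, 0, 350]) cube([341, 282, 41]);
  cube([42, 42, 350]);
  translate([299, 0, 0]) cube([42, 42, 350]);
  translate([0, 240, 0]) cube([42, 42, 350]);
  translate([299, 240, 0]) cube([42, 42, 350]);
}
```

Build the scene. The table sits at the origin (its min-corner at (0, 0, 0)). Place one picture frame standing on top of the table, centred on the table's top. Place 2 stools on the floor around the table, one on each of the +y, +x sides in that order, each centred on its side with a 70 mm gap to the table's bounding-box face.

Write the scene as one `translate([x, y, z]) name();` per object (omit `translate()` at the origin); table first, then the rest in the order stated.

table();
translate([693, 332, 770]) picture_frame();
translate([657, 750, 0]) stool();
translate([1725, 199, 0]) stool();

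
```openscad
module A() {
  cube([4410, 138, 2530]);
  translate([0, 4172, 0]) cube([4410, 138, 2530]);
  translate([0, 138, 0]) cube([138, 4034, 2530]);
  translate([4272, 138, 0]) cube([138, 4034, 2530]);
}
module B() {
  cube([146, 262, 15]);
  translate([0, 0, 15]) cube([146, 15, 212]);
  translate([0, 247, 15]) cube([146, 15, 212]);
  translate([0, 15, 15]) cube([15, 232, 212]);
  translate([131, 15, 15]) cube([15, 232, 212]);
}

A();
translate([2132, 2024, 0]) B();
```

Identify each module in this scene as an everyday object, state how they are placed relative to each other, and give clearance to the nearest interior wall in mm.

Clearances: x = 1994, y = 1886; minimum 1886 mm.

A is a house frame. B is an open box. The open box sits inside the house frame, centred. The clearance to the nearest interior wall is 1886 mm.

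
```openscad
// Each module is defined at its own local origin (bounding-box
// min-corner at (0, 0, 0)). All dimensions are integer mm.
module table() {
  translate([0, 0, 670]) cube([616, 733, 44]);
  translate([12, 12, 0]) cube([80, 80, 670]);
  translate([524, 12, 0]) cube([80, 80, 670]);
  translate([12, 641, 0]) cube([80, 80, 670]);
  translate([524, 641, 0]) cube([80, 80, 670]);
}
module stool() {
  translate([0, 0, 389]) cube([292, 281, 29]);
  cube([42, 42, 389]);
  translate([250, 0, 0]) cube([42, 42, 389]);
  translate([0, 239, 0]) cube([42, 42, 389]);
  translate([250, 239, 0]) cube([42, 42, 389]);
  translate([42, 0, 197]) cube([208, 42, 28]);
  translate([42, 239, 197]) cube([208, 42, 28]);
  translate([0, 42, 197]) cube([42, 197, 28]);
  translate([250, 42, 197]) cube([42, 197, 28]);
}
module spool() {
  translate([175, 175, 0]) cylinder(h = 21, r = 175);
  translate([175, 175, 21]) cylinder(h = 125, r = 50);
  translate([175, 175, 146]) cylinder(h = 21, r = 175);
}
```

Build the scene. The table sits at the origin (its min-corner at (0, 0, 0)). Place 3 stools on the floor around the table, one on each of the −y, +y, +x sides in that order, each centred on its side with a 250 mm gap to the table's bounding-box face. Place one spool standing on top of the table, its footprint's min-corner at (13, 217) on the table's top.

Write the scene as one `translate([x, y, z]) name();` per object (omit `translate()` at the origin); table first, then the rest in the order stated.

table();
translate([162, -531, 0]) stool();
translate([162, 983, 0]) stool();
translate([866, 226, 0]) stool();
translate([13, 217, 714]) spool();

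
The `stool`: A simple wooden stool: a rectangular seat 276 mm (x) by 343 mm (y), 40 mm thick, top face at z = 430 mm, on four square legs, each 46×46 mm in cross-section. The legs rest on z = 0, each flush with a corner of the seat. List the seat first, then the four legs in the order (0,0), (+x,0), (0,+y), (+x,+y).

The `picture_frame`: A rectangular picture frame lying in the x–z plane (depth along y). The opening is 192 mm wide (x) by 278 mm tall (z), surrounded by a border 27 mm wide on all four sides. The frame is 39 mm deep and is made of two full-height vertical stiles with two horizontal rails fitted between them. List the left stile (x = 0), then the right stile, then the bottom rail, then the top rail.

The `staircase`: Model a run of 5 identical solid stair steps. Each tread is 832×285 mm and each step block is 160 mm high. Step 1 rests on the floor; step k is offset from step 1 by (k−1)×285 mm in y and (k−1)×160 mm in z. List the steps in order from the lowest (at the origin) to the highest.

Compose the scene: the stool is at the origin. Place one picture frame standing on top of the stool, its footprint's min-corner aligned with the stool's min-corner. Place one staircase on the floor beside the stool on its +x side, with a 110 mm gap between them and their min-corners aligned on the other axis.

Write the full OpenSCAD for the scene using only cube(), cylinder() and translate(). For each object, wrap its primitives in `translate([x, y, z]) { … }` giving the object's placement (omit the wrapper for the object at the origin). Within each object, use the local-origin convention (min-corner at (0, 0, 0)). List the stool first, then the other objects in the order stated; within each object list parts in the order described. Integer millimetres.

translate([0, 0, 390]) cube([276, 343, 40]);
cube([46, 46, 390]);
translate([230, 0, 0]) cube([46, 46, 390]);
translate([0, 297, 0]) cube([46, 46, 390]);
translate([230, 297, 0]) cube([46, 46, 390]);
translate([0, 0, 430]) {
  cube([27, 39, 332]);
  translate([219, 0, 0]) cube([27, 39, 332]);
  translate([27, 0, 0]) cube([192, 39, 27]);
  translate([27, 0, 305]) cube([192, 39, 27]);
}
translate([386, 0, 0]) {
  cube([832, 285, 160]);
  translate([0, 285, 160]) cube([832, 285, 160]);
  translate([0, 570, 320]) cube([832, 285, 160]);
  translate([0, 855, 480]) cube([832, 285, 160]);
  translate([0, 1140, 640]) cube([832, 285, 160]);
}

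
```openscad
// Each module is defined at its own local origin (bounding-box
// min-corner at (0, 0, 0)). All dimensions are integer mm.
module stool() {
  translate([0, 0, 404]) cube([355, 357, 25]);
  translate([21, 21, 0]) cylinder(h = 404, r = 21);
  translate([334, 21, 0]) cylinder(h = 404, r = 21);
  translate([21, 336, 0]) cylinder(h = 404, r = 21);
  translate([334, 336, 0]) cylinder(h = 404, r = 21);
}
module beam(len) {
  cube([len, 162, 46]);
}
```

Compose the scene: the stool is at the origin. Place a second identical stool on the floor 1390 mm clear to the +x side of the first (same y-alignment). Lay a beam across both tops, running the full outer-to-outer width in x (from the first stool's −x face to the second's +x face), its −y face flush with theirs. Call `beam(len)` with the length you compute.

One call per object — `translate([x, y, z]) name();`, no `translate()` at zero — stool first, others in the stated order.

stool();
translate([1745, 0, 0]) stool();
translate([0, 0, 429]) beam(2100);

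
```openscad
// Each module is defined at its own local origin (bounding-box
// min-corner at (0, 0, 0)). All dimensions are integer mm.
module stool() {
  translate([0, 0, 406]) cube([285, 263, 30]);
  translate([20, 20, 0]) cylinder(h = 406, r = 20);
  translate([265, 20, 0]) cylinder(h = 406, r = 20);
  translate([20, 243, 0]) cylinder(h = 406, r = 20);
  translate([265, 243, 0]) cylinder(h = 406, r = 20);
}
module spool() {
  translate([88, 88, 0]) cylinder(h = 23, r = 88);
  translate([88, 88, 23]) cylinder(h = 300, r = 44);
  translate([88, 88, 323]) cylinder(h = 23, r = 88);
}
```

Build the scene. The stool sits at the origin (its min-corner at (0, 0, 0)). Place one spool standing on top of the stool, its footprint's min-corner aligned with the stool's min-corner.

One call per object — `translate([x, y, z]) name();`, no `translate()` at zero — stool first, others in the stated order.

stool();
translate([0, 0, 436]) spool();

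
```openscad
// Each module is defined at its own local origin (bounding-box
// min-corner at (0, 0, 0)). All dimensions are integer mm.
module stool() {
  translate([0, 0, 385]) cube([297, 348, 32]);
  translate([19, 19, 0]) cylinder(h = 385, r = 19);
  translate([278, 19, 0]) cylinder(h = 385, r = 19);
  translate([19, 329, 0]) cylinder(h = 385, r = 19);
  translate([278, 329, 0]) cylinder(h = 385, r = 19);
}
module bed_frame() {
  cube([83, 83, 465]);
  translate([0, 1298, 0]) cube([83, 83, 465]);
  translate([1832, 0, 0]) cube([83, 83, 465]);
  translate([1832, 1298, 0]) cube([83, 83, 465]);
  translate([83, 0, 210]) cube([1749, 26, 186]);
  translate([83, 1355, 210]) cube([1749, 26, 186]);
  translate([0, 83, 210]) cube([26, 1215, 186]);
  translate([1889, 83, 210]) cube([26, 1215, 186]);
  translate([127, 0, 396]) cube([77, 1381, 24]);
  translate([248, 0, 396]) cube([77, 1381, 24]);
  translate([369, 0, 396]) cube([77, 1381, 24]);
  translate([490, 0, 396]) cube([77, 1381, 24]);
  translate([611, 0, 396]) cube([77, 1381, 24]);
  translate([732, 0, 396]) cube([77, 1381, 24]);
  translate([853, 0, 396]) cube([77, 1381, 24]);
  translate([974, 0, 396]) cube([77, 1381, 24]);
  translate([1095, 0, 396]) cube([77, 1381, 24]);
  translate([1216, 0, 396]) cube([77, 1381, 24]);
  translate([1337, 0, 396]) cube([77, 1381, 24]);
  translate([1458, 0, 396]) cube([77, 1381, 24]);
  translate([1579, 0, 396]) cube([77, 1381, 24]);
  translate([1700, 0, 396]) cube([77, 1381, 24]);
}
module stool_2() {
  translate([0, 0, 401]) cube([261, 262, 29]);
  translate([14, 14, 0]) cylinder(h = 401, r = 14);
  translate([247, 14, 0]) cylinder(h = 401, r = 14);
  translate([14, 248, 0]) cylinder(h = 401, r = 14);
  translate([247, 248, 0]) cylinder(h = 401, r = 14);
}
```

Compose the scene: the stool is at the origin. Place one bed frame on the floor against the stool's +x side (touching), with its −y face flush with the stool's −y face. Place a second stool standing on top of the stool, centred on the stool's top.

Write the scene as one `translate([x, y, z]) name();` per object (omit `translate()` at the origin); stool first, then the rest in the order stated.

stool();
translate([297, 0, 0]) bed_frame();
translate([18, 43, 417]) stool_2();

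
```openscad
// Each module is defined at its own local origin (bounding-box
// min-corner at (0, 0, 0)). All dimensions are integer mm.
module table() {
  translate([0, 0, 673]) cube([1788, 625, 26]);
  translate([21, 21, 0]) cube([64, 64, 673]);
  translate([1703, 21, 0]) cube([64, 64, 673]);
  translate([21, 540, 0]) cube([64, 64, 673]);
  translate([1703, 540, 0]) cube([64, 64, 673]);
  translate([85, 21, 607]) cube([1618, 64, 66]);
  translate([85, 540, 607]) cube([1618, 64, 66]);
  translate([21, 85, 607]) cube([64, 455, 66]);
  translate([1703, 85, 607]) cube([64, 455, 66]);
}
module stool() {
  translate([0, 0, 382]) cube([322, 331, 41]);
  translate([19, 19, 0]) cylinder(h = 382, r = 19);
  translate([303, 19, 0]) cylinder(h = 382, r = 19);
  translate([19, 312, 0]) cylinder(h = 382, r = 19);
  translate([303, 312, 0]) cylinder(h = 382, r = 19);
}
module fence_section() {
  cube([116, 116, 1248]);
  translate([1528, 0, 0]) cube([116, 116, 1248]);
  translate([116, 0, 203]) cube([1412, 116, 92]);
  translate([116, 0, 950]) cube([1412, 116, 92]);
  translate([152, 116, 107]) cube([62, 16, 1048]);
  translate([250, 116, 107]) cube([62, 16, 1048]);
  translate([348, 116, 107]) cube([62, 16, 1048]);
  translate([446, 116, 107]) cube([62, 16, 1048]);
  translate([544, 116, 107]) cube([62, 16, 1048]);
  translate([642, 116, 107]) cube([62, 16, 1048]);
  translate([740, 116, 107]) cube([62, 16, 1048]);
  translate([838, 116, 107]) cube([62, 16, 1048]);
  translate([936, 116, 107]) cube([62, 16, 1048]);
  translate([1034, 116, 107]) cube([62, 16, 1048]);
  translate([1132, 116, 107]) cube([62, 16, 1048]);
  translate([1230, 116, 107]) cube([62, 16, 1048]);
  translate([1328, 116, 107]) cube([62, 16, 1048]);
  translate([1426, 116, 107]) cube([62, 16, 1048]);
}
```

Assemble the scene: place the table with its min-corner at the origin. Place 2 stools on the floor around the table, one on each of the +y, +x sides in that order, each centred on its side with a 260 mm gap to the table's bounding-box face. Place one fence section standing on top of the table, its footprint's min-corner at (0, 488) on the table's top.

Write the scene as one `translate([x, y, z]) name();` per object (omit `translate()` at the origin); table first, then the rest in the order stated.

table();
translate([733, 885, 0]) stool();
translate([2048, 147, 0]) stool();
translate([0, 488, 699]) fence_section();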